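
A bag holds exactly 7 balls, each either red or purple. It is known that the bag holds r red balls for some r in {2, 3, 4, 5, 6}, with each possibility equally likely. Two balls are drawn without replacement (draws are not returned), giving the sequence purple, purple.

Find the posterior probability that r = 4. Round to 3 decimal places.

Under each hypothesis, the probability of the observed sequence is: P(data | r = 2) = (5/7)(4/6) = 10/21; P(data | r = 3) = (4/7)(3/6) = 2/7; P(data | r = 4) = (3/7)(2/6) = 1/7; P(data | r = 5) = (2/7)(1/6) = 1/21; P(data | r = 6) = (1/7)(0/6) = 0.
Multiplying each by its prior: 1/5 · 10/21 = 2/21, 1/5 · 2/7 = 2/35, 1/5 · 1/7 = 1/35, 1/5 · 1/21 = 1/105, 1/5 · 0 = 0; summing to 4/21.
Hence P(r = 4 | data) = (1/35) / (4/21) = 3/20.

0.150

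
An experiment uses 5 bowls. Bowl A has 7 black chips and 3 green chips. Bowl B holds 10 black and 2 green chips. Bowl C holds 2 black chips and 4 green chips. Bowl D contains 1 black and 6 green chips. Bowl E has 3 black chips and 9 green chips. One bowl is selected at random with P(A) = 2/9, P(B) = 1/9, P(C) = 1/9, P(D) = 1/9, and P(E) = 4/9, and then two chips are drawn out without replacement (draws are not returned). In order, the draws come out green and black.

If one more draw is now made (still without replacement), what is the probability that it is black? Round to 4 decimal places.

0.3883

For each hypothesis, P(data | H) works out to: P(data | bowl A) = (3/10)(7/9) = 0.23333; P(data | bowl B) = (2/12)(10/11) = 0.15152; P(data | bowl C) = (4/6)(2/5) = 0.26667; P(data | bowl D) = (6/7)(1/6) = 0.14286; P(data | bowl E) = (9/12)(3/11) = 0.20455.
The prior-weighted likelihoods are 2/9 · 0.23333 = 0.051852, 1/9 · 0.15152 = 0.016835, 1/9 · 0.26667 = 0.02963, 1/9 · 0.14286 = 0.015873, 4/9 · 0.20455 = 0.090909; summing to 0.2051.
The posterior is then P(bowl A | data) = 0.25281, P(bowl B | data) = 0.082083, P(bowl C | data) = 0.14447, P(bowl D | data) = 0.077392, P(bowl E | data) = 0.44325.
So P(black next | data) = Σ P(black next | H) P(H | data) = (3/4)(0.25281) + (9/10)(0.082083) + (1/4)(0.14447) + (0)(0.077392) + (1/5)(0.44325) = 0.38825.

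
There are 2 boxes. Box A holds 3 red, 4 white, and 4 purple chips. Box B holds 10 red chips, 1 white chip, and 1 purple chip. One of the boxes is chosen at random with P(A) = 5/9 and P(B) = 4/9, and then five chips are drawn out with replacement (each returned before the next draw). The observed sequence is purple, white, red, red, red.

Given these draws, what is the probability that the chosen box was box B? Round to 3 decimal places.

The likelihood of the observed sequence under each hypothesis: P(data | box A) = (4/11)(4/11)(3/11)(3/11)(3/11) = 0.0026824; P(data | box B) = (1/12)(1/12)(10/12)(10/12)(10/12) = 0.0040188.
Weighting by the prior gives 5/9 · 0.0026824 = 0.0014902, 4/9 · 0.0040188 = 0.0017861; summing to 0.0032763.
By Bayes' rule, P(box B | data) = (0.0017861) / (0.0032763) = 0.54516.

0.545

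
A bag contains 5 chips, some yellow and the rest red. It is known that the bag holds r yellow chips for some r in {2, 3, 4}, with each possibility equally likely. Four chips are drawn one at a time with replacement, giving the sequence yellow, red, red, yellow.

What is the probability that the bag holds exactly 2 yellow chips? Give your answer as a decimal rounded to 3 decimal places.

0.409

Under each hypothesis, the probability of the observed sequence is: P(data | r = 2) = (2/5)(3/5)(3/5)(2/5) = 0.0576; P(data | r = 3) = (3/5)(2/5)(2/5)(3/5) = 0.0576; P(data | r = 4) = (4/5)(1/5)(1/5)(4/5) = 0.0256.
The prior-weighted likelihoods are 1/3 · 0.0576 = 0.0192, 1/3 · 0.0576 = 0.0192, 1/3 · 0.0256 = 0.0085333; with total 0.046933.
So P(r = 2 | data) = (0.0192) / (0.046933) = 0.40909.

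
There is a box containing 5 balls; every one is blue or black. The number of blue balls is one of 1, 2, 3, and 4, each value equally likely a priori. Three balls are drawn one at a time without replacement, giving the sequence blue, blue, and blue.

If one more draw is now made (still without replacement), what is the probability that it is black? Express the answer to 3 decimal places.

0.600

Under each hypothesis, the probability of the observed sequence is: P(data | r = 1) = (1/5)(0/4) = 0; P(data | r = 2) = (2/5)(1/4)(0/3) = 0; P(data | r = 3) = (3/5)(2/4)(1/3) = 1/10; P(data | r = 4) = (4/5)(3/4)(2/3) = 2/5.
The prior-weighted likelihoods are 1/4 · 0 = 0, 1/4 · 0 = 0, 1/4 · 1/10 = 1/40, 1/4 · 2/5 = 1/10; summing to 1/8.
Normalising, the posterior is P(r = 1 | data) = 0, P(r = 2 | data) = 0, P(r = 3 | data) = 1/5, P(r = 4 | data) = 4/5.
Averaging over the posterior, P(black next | data) = (1)(1/5) + (1/2)(4/5) = 3/5.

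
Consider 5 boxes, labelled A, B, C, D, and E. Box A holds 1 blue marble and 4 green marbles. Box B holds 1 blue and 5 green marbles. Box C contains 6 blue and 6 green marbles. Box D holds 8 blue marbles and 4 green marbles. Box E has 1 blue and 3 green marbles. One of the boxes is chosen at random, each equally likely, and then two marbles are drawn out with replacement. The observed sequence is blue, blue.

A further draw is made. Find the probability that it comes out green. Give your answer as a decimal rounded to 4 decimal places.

0.4549

The likelihood of the observed sequence under each hypothesis: P(data | box A) = (1/5)(1/5) = 0.04; P(data | box B) = (1/6)(1/6) = 0.027778; P(data | box C) = (6/12)(6/12) = 0.25; P(data | box D) = (8/12)(8/12) = 0.44444; P(data | box E) = (1/4)(1/4) = 0.0625.
Weighting by the prior gives 1/5 · 0.04 = 0.008, 1/5 · 0.027778 = 0.0055556, 1/5 · 0.25 = 0.05, 1/5 · 0.44444 = 0.088889, 1/5 · 0.0625 = 0.0125; these sum to 0.16494.
Dividing through by the total gives posterior P(box A | data) = 0.048501, P(box B | data) = 0.033681, P(box C | data) = 0.30313, P(box D | data) = 0.5389, P(box E | data) = 0.075783.
The predictive probability is P(green next | data) = (4/5)(0.048501) + (5/6)(0.033681) + (1/2)(0.30313) + (1/3)(0.5389) + (3/4)(0.075783) = 0.45491.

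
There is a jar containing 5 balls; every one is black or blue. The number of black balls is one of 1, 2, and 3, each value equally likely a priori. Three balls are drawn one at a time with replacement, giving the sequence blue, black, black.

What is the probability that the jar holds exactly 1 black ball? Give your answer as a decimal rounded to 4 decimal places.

The likelihood of the observed sequence under each hypothesis: P(data | r = 1) = (4/5)(1/5)(1/5) = 4/125; P(data | r = 2) = (3/5)(2/5)(2/5) = 12/125; P(data | r = 3) = (2/5)(3/5)(3/5) = 18/125.
Weighting by the prior gives 1/3 · 4/125 = 4/375, 1/3 · 12/125 = 4/125, 1/3 · 18/125 = 6/125; these sum to 34/375.
So P(r = 1 | data) = (4/375) / (34/375) = 2/17.

0.1176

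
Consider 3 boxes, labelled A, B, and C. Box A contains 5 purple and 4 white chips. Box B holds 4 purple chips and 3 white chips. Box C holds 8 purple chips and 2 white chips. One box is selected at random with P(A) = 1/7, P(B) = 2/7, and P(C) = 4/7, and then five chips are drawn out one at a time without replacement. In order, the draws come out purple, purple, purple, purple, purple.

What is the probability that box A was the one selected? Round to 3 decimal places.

0.009

For each hypothesis, P(data | H) works out to: P(data | box A) = (5/9)(4/8)(3/7)(2/6)(1/5) = 1/126; P(data | box B) = (4/7)(3/6)(2/5)(1/4)(0/3) = 0; P(data | box C) = (8/10)(7/9)(6/8)(5/7)(4/6) = 2/9.
Weighting by the prior gives 1/7 · 1/126 = 1/882, 2/7 · 0 = 0, 4/7 · 2/9 = 8/63; summing to 113/882.
Therefore the posterior P(box A | data) = (1/882) / (113/882) = 1/113.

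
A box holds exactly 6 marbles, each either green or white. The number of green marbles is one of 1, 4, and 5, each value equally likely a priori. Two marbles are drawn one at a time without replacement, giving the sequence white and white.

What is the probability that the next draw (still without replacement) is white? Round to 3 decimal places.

The likelihood of the observed sequence under each hypothesis: P(data | r = 1) = (5/6)(4/5) = 2/3; P(data | r = 4) = (2/6)(1/5) = 1/15; P(data | r = 5) = (1/6)(0/5) = 0.
Weighting by the prior gives 1/3 · 2/3 = 2/9, 1/3 · 1/15 = 1/45, 1/3 · 0 = 0; with total 11/45.
Normalising, the posterior is P(r = 1 | data) = 10/11, P(r = 4 | data) = 1/11, P(r = 5 | data) = 0.
Averaging over the posterior, P(white next | data) = (3/4)(10/11) + (0)(1/11) = 15/22.

0.682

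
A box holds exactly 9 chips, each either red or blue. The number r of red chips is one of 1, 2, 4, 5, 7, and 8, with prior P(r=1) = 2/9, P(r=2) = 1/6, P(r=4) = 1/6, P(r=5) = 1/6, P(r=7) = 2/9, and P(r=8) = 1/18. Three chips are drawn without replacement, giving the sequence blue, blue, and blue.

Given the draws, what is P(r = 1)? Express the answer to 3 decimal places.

Compute the likelihood of the observed sequence for each case: P(data | r = 1) = (8/9)(7/8)(6/7) = 2/3; P(data | r = 2) = (7/9)(6/8)(5/7) = 5/12; P(data | r = 4) = (5/9)(4/8)(3/7) = 5/42; P(data | r = 5) = (4/9)(3/8)(2/7) = 1/21; P(data | r = 7) = (2/9)(1/8)(0/7) = 0; P(data | r = 8) = (1/9)(0/8) = 0.
Multiplying each by its prior: 2/9 · 2/3 = 4/27, 1/6 · 5/12 = 5/72, 1/6 · 5/42 = 5/252, 1/6 · 1/21 = 1/126, 2/9 · 0 = 0, 1/18 · 0 = 0; summing to 53/216.
Hence P(r = 1 | data) = (4/27) / (53/216) = 32/53.

0.604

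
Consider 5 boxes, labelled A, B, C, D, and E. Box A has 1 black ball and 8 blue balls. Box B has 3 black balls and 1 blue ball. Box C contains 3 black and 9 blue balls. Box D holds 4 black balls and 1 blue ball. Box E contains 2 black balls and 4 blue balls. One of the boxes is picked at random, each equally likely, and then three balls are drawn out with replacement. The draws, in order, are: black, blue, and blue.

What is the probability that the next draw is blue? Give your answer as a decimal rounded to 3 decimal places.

0.660

For each hypothesis, P(data | H) works out to: P(data | box A) = (1/9)(8/9)(8/9) = 0.087791; P(data | box B) = (3/4)(1/4)(1/4) = 0.046875; P(data | box C) = (3/12)(9/12)(9/12) = 0.14062; P(data | box D) = (4/5)(1/5)(1/5) = 0.032; P(data | box E) = (2/6)(4/6)(4/6) = 0.14815.
Weighting by the prior gives 1/5 · 0.087791 = 0.017558, 1/5 · 0.046875 = 0.009375, 1/5 · 0.14062 = 0.028125, 1/5 · 0.032 = 0.0064, 1/5 · 0.14815 = 0.02963; with total 0.091088.
Dividing through by the total gives posterior P(box A | data) = 0.19276, P(box B | data) = 0.10292, P(box C | data) = 0.30877, P(box D | data) = 0.070262, P(box E | data) = 0.32529.
The predictive probability is P(blue next | data) = (8/9)(0.19276) + (1/4)(0.10292) + (3/4)(0.30877) + (1/5)(0.070262) + (2/3)(0.32529) = 0.65956.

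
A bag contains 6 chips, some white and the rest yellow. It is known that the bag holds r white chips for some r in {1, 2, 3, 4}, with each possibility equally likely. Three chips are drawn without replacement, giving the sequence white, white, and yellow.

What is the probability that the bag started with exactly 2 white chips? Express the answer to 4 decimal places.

For each hypothesis, P(data | H) works out to: P(data | r = 1) = (1/6)(0/5) = 0; P(data | r = 2) = (2/6)(1/5)(4/4) = 1/15; P(data | r = 3) = (3/6)(2/5)(3/4) = 3/20; P(data | r = 4) = (4/6)(3/5)(2/4) = 1/5.
Weighting by the prior gives 1/4 · 0 = 0, 1/4 · 1/15 = 1/60, 1/4 · 3/20 = 3/80, 1/4 · 1/5 = 1/20; these sum to 5/48.
Therefore the posterior P(r = 2 | data) = (1/60) / (5/48) = 4/25.

0.1600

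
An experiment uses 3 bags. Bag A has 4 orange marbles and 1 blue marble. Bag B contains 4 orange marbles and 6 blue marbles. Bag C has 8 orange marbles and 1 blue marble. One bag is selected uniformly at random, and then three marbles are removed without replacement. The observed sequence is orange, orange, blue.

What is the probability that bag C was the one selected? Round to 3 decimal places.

0.270

Compute the likelihood of the observed sequence for each case: P(data | bag A) = (4/5)(3/4)(1/3) = 1/5; P(data | bag B) = (4/10)(3/9)(6/8) = 1/10; P(data | bag C) = (8/9)(7/8)(1/7) = 1/9.
Multiplying each by its prior: 1/3 · 1/5 = 1/15, 1/3 · 1/10 = 1/30, 1/3 · 1/9 = 1/27; these sum to 37/270.
Hence P(bag C | data) = (1/27) / (37/270) = 10/37.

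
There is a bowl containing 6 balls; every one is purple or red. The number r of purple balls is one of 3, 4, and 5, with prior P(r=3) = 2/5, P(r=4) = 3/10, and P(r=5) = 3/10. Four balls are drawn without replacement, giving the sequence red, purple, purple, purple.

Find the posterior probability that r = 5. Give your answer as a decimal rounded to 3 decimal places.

0.455

For each hypothesis, P(data | H) works out to: P(data | r = 3) = (3/6)(3/5)(2/4)(1/3) = 1/20; P(data | r = 4) = (2/6)(4/5)(3/4)(2/3) = 2/15; P(data | r = 5) = (1/6)(5/5)(4/4)(3/3) = 1/6.
The prior-weighted likelihoods are 2/5 · 1/20 = 1/50, 3/10 · 2/15 = 1/25, 3/10 · 1/6 = 1/20; these sum to 11/100.
Hence P(r = 5 | data) = (1/20) / (11/100) = 5/11.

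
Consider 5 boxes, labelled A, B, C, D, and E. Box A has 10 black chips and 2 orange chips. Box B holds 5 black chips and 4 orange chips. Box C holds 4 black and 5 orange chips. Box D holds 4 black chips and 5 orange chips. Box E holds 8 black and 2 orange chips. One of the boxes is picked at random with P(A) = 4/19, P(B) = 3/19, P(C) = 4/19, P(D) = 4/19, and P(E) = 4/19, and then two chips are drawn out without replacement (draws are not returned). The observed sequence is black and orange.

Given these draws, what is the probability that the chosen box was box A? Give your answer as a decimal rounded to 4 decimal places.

0.1386

The likelihood of the observed sequence under each hypothesis: P(data | box A) = (10/12)(2/11) = 0.15152; P(data | box B) = (5/9)(4/8) = 0.27778; P(data | box C) = (4/9)(5/8) = 0.27778; P(data | box D) = (4/9)(5/8) = 0.27778; P(data | box E) = (8/10)(2/9) = 0.17778.
The prior-weighted likelihoods are 4/19 · 0.15152 = 0.031898, 3/19 · 0.27778 = 0.04386, 4/19 · 0.27778 = 0.05848, 4/19 · 0.27778 = 0.05848, 4/19 · 0.17778 = 0.037427; these sum to 0.23014.
By Bayes' rule, P(box A | data) = (0.031898) / (0.23014) = 0.1386.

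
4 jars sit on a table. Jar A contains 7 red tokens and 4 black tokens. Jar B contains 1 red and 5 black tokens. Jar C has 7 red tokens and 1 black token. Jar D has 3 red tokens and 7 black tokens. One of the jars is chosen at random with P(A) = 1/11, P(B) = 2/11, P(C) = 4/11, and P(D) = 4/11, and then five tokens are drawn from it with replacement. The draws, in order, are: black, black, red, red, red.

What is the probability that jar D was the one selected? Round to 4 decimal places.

The likelihood of the observed sequence under each hypothesis: P(data | jar A) = (4/11)(4/11)(7/11)(7/11)(7/11) = 0.034076; P(data | jar B) = (5/6)(5/6)(1/6)(1/6)(1/6) = 0.003215; P(data | jar C) = (1/8)(1/8)(7/8)(7/8)(7/8) = 0.010468; P(data | jar D) = (7/10)(7/10)(3/10)(3/10)(3/10) = 0.01323.
Multiplying each by its prior: 1/11 · 0.034076 = 0.0030978, 2/11 · 0.003215 = 0.00058455, 4/11 · 0.010468 = 0.0038064, 4/11 · 0.01323 = 0.0048109; these sum to 0.0123.
Therefore the posterior P(jar D | data) = (0.0048109) / (0.0123) = 0.39114.

0.3911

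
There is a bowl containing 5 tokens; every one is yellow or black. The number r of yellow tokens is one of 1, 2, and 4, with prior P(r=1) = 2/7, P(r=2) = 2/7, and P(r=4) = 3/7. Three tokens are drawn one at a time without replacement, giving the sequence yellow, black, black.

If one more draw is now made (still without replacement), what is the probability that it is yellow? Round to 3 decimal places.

0.250

For each hypothesis, P(data | H) works out to: P(data | r = 1) = (1/5)(4/4)(3/3) = 1/5; P(data | r = 2) = (2/5)(3/4)(2/3) = 1/5; P(data | r = 4) = (4/5)(1/4)(0/3) = 0.
Weighting by the prior gives 2/7 · 1/5 = 2/35, 2/7 · 1/5 = 2/35, 3/7 · 0 = 0; these sum to 4/35.
Normalising, the posterior is P(r = 1 | data) = 1/2, P(r = 2 | data) = 1/2, P(r = 4 | data) = 0.
The predictive probability is P(yellow next | data) = (0)(1/2) + (1/2)(1/2) = 1/4.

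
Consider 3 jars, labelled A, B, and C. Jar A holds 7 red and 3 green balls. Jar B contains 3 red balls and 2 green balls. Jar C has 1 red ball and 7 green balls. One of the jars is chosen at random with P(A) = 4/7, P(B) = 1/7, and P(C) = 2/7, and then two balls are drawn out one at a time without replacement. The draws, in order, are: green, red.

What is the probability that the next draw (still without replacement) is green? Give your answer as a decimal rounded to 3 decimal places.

0.393

Compute the likelihood of the observed sequence for each case: P(data | jar A) = (3/10)(7/9) = 7/30; P(data | jar B) = (2/5)(3/4) = 3/10; P(data | jar C) = (7/8)(1/7) = 1/8.
Weighting by the prior gives 4/7 · 7/30 = 2/15, 1/7 · 3/10 = 3/70, 2/7 · 1/8 = 1/28; with total 89/420.
Dividing through by the total gives posterior P(jar A | data) = 56/89, P(jar B | data) = 18/89, P(jar C | data) = 15/89.
Averaging over the posterior, P(green next | data) = (1/4)(56/89) + (1/3)(18/89) + (1)(15/89) = 35/89.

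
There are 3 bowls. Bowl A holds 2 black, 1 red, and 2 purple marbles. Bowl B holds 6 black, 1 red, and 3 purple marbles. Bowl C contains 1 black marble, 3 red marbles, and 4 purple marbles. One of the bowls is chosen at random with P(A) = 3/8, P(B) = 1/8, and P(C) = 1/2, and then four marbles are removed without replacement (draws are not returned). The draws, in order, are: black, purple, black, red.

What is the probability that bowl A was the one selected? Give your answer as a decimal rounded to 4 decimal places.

For each hypothesis, P(data | H) works out to: P(data | bowl A) = (2/5)(2/4)(1/3)(1/2) = 0.033333; P(data | bowl B) = (6/10)(3/9)(5/8)(1/7) = 0.017857; P(data | bowl C) = (1/8)(4/7)(0/6) = 0.
The prior-weighted likelihoods are 3/8 · 0.033333 = 0.0125, 1/8 · 0.017857 = 0.0022321, 1/2 · 0 = 0; with total 0.014732.
By Bayes' rule, P(bowl A | data) = (0.0125) / (0.014732) = 0.84848.

0.8485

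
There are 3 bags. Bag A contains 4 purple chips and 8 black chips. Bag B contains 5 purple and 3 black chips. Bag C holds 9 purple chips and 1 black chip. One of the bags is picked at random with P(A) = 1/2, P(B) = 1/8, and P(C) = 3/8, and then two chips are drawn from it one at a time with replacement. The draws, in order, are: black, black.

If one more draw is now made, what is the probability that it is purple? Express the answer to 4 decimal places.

0.3631

For each hypothesis, P(data | H) works out to: P(data | bag A) = (8/12)(8/12) = 0.44444; P(data | bag B) = (3/8)(3/8) = 0.14062; P(data | bag C) = (1/10)(1/10) = 0.01.
The prior-weighted likelihoods are 1/2 · 0.44444 = 0.22222, 1/8 · 0.14062 = 0.017578, 3/8 · 0.01 = 0.00375; these sum to 0.24355.
Normalising, the posterior is P(bag A | data) = 0.91243, P(bag B | data) = 0.072175, P(bag C | data) = 0.015397.
So P(purple next | data) = Σ P(purple next | H) P(H | data) = (1/3)(0.91243) + (5/8)(0.072175) + (9/10)(0.015397) = 0.36311.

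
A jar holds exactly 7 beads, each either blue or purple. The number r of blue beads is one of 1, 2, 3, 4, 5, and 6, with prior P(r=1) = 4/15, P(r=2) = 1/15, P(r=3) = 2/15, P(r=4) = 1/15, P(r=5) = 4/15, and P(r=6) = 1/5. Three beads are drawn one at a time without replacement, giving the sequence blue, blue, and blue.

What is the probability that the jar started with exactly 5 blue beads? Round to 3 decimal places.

For each hypothesis, P(data | H) works out to: P(data | r = 1) = (1/7)(0/6) = 0; P(data | r = 2) = (2/7)(1/6)(0/5) = 0; P(data | r = 3) = (3/7)(2/6)(1/5) = 1/35; P(data | r = 4) = (4/7)(3/6)(2/5) = 4/35; P(data | r = 5) = (5/7)(4/6)(3/5) = 2/7; P(data | r = 6) = (6/7)(5/6)(4/5) = 4/7.
Weighting by the prior gives 4/15 · 0 = 0, 1/15 · 0 = 0, 2/15 · 1/35 = 2/525, 1/15 · 4/35 = 4/525, 4/15 · 2/7 = 8/105, 1/5 · 4/7 = 4/35; with total 106/525.
Hence P(r = 5 | data) = (8/105) / (106/525) = 20/53.

0.377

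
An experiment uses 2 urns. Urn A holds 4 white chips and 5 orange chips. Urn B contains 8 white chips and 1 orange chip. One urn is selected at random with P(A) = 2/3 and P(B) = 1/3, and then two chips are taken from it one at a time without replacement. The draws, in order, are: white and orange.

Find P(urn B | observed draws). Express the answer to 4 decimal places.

0.1667

For each hypothesis, P(data | H) works out to: P(data | urn A) = (4/9)(5/8) = 5/18; P(data | urn B) = (8/9)(1/8) = 1/9.
Multiplying each by its prior: 2/3 · 5/18 = 5/27, 1/3 · 1/9 = 1/27; with total 2/9.
So P(urn B | data) = (1/27) / (2/9) = 1/6.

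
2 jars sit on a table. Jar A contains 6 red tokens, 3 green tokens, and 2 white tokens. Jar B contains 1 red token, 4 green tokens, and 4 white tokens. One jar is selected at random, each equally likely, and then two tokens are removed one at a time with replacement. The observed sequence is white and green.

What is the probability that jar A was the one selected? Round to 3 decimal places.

Under each hypothesis, the probability of the observed sequence is: P(data | jar A) = (2/11)(3/11) = 0.049587; P(data | jar B) = (4/9)(4/9) = 0.19753.
Multiplying each by its prior: 1/2 · 0.049587 = 0.024793, 1/2 · 0.19753 = 0.098765; summing to 0.12356.
Therefore the posterior P(jar A | data) = (0.024793) / (0.12356) = 0.20066.

0.201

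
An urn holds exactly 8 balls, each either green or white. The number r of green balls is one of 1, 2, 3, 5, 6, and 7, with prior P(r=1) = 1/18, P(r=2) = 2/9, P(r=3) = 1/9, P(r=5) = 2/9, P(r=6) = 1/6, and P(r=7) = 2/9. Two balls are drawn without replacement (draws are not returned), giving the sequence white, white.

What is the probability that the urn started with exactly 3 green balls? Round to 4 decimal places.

The likelihood of the observed sequence under each hypothesis: P(data | r = 1) = (7/8)(6/7) = 3/4; P(data | r = 2) = (6/8)(5/7) = 15/28; P(data | r = 3) = (5/8)(4/7) = 5/14; P(data | r = 5) = (3/8)(2/7) = 3/28; P(data | r = 6) = (2/8)(1/7) = 1/28; P(data | r = 7) = (1/8)(0/7) = 0.
Weighting by the prior gives 1/18 · 3/4 = 1/24, 2/9 · 15/28 = 5/42, 1/9 · 5/14 = 5/126, 2/9 · 3/28 = 1/42, 1/6 · 1/28 = 1/168, 2/9 · 0 = 0; these sum to 29/126.
So P(r = 3 | data) = (5/126) / (29/126) = 5/29.

0.1724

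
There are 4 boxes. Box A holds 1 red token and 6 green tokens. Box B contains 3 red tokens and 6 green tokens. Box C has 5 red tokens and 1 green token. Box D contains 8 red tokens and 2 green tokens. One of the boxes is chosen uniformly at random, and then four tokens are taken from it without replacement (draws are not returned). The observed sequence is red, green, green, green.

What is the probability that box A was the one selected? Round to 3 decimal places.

0.545

Compute the likelihood of the observed sequence for each case: P(data | box A) = (1/7)(6/6)(5/5)(4/4) = 1/7; P(data | box B) = (3/9)(6/8)(5/7)(4/6) = 5/42; P(data | box C) = (5/6)(1/5)(0/4) = 0; P(data | box D) = (8/10)(2/9)(1/8)(0/7) = 0.
The prior-weighted likelihoods are 1/4 · 1/7 = 1/28, 1/4 · 5/42 = 5/168, 1/4 · 0 = 0, 1/4 · 0 = 0; with total 11/168.
By Bayes' rule, P(box A | data) = (1/28) / (11/168) = 6/11.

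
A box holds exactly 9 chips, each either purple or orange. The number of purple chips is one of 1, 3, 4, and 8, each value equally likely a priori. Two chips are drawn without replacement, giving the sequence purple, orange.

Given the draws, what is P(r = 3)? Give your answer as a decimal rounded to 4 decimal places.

Under each hypothesis, the probability of the observed sequence is: P(data | r = 1) = (1/9)(8/8) = 1/9; P(data | r = 3) = (3/9)(6/8) = 1/4; P(data | r = 4) = (4/9)(5/8) = 5/18; P(data | r = 8) = (8/9)(1/8) = 1/9.
Multiplying each by its prior: 1/4 · 1/9 = 1/36, 1/4 · 1/4 = 1/16, 1/4 · 5/18 = 5/72, 1/4 · 1/9 = 1/36; these sum to 3/16.
Therefore the posterior P(r = 3 | data) = (1/16) / (3/16) = 1/3.

0.3333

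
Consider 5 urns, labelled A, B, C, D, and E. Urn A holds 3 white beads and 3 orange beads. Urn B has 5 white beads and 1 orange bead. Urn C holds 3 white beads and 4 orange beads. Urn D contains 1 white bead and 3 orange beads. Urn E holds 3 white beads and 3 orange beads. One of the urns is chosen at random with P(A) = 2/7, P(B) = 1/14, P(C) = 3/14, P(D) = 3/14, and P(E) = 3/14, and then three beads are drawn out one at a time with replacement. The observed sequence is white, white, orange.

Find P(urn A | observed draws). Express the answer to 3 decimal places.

0.346

Under each hypothesis, the probability of the observed sequence is: P(data | urn A) = (3/6)(3/6)(3/6) = 0.125; P(data | urn B) = (5/6)(5/6)(1/6) = 0.11574; P(data | urn C) = (3/7)(3/7)(4/7) = 0.10496; P(data | urn D) = (1/4)(1/4)(3/4) = 0.046875; P(data | urn E) = (3/6)(3/6)(3/6) = 0.125.
Weighting by the prior gives 2/7 · 0.125 = 0.035714, 1/14 · 0.11574 = 0.0082672, 3/14 · 0.10496 = 0.022491, 3/14 · 0.046875 = 0.010045, 3/14 · 0.125 = 0.026786; with total 0.1033.
Therefore the posterior P(urn A | data) = (0.035714) / (0.1033) = 0.34573.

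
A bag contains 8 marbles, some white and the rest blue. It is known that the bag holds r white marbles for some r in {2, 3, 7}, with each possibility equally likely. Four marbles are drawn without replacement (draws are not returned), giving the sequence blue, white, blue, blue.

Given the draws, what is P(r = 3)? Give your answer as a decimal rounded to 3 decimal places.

The likelihood of the observed sequence under each hypothesis: P(data | r = 2) = (6/8)(2/7)(5/6)(4/5) = 1/7; P(data | r = 3) = (5/8)(3/7)(4/6)(3/5) = 3/28; P(data | r = 7) = (1/8)(7/7)(0/6) = 0.
Multiplying each by its prior: 1/3 · 1/7 = 1/21, 1/3 · 3/28 = 1/28, 1/3 · 0 = 0; summing to 1/12.
Therefore the posterior P(r = 3 | data) = (1/28) / (1/12) = 3/7.

0.429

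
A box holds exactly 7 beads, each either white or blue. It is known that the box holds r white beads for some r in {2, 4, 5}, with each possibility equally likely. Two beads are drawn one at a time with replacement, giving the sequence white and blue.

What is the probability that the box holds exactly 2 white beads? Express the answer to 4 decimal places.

0.3125

Under each hypothesis, the probability of the observed sequence is: P(data | r = 2) = (2/7)(5/7) = 10/49; P(data | r = 4) = (4/7)(3/7) = 12/49; P(data | r = 5) = (5/7)(2/7) = 10/49.
The prior-weighted likelihoods are 1/3 · 10/49 = 10/147, 1/3 · 12/49 = 4/49, 1/3 · 10/49 = 10/147; summing to 32/147.
Hence P(r = 2 | data) = (10/147) / (32/147) = 5/16.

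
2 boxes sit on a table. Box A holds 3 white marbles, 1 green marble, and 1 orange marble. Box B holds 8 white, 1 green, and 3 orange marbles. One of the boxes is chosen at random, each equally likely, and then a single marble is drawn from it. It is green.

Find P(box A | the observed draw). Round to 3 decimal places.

Compute the likelihood of this draw for each case: P(data | box A) = (1/5) = 1/5; P(data | box B) = (1/12) = 1/12.
Multiplying each by its prior: 1/2 · 1/5 = 1/10, 1/2 · 1/12 = 1/24; with total 17/120.
Therefore the posterior P(box A | data) = (1/10) / (17/120) = 12/17.

0.706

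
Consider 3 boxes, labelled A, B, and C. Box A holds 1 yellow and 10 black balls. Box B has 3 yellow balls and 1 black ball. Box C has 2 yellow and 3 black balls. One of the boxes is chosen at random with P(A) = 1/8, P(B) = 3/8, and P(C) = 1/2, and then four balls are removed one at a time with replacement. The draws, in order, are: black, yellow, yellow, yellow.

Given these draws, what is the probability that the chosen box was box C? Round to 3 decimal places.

For each hypothesis, P(data | H) works out to: P(data | box A) = (10/11)(1/11)(1/11)(1/11) = 0.00068301; P(data | box B) = (1/4)(3/4)(3/4)(3/4) = 0.10547; P(data | box C) = (3/5)(2/5)(2/5)(2/5) = 0.0384.
Multiplying each by its prior: 1/8 · 0.00068301 = 8.5377e-05, 3/8 · 0.10547 = 0.039551, 1/2 · 0.0384 = 0.0192; summing to 0.058836.
So P(box C | data) = (0.0192) / (0.058836) = 0.32633.

0.326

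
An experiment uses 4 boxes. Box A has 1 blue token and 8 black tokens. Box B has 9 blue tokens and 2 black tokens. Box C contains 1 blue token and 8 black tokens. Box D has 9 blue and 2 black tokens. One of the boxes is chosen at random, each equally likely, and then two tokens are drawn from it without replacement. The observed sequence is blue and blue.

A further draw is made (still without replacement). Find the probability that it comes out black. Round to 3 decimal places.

Compute the likelihood of the observed sequence for each case: P(data | box A) = (1/9)(0/8) = 0; P(data | box B) = (9/11)(8/10) = 36/55; P(data | box C) = (1/9)(0/8) = 0; P(data | box D) = (9/11)(8/10) = 36/55.
The prior-weighted likelihoods are 1/4 · 0 = 0, 1/4 · 36/55 = 9/55, 1/4 · 0 = 0, 1/4 · 36/55 = 9/55; with total 18/55.
The posterior is then P(box A | data) = 0, P(box B | data) = 1/2, P(box C | data) = 0, P(box D | data) = 1/2.
Averaging over the posterior, P(black next | data) = (2/9)(1/2) + (2/9)(1/2) = 2/9.

0.222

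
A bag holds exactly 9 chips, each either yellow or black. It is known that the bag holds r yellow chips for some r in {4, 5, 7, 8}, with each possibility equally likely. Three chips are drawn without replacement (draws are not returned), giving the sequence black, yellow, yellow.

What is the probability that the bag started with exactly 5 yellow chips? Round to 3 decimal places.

0.286

Compute the likelihood of the observed sequence for each case: P(data | r = 4) = (5/9)(4/8)(3/7) = 5/42; P(data | r = 5) = (4/9)(5/8)(4/7) = 10/63; P(data | r = 7) = (2/9)(7/8)(6/7) = 1/6; P(data | r = 8) = (1/9)(8/8)(7/7) = 1/9.
Weighting by the prior gives 1/4 · 5/42 = 5/168, 1/4 · 10/63 = 5/126, 1/4 · 1/6 = 1/24, 1/4 · 1/9 = 1/36; these sum to 5/36.
By Bayes' rule, P(r = 5 | data) = (5/126) / (5/36) = 2/7.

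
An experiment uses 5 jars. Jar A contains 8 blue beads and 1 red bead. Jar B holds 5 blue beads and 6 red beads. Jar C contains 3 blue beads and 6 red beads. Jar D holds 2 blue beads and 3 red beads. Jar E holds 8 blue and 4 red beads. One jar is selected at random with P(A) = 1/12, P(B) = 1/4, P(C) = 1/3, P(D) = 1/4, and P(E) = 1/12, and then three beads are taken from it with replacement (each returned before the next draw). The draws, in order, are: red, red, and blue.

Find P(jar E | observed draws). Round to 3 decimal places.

0.049

Compute the likelihood of the observed sequence for each case: P(data | jar A) = (1/9)(1/9)(8/9) = 0.010974; P(data | jar B) = (6/11)(6/11)(5/11) = 0.13524; P(data | jar C) = (6/9)(6/9)(3/9) = 0.14815; P(data | jar D) = (3/5)(3/5)(2/5) = 0.144; P(data | jar E) = (4/12)(4/12)(8/12) = 0.074074.
The prior-weighted likelihoods are 1/12 · 0.010974 = 0.00091449, 1/4 · 0.13524 = 0.033809, 1/3 · 0.14815 = 0.049383, 1/4 · 0.144 = 0.036, 1/12 · 0.074074 = 0.0061728; these sum to 0.12628.
Hence P(jar E | data) = (0.0061728) / (0.12628) = 0.048882.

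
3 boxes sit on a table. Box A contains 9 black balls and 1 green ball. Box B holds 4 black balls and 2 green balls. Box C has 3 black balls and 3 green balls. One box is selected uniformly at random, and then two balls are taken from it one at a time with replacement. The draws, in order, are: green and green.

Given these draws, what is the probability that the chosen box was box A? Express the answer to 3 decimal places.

Under each hypothesis, the probability of the observed sequence is: P(data | box A) = (1/10)(1/10) = 0.01; P(data | box B) = (2/6)(2/6) = 0.11111; P(data | box C) = (3/6)(3/6) = 0.25.
Multiplying each by its prior: 1/3 · 0.01 = 0.0033333, 1/3 · 0.11111 = 0.037037, 1/3 · 0.25 = 0.083333; summing to 0.1237.
So P(box A | data) = (0.0033333) / (0.1237) = 0.026946.

0.027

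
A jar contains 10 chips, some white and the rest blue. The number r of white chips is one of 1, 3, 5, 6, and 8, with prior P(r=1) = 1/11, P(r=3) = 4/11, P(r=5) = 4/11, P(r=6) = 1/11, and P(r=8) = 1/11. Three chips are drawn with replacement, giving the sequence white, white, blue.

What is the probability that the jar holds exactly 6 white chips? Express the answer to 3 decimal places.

For each hypothesis, P(data | H) works out to: P(data | r = 1) = (1/10)(1/10)(9/10) = 0.009; P(data | r = 3) = (3/10)(3/10)(7/10) = 0.063; P(data | r = 5) = (5/10)(5/10)(5/10) = 0.125; P(data | r = 6) = (6/10)(6/10)(4/10) = 0.144; P(data | r = 8) = (8/10)(8/10)(2/10) = 0.128.
The prior-weighted likelihoods are 1/11 · 0.009 = 0.00081818, 4/11 · 0.063 = 0.022909, 4/11 · 0.125 = 0.045455, 1/11 · 0.144 = 0.013091, 1/11 · 0.128 = 0.011636; summing to 0.093909.
Hence P(r = 6 | data) = (0.013091) / (0.093909) = 0.1394.

0.139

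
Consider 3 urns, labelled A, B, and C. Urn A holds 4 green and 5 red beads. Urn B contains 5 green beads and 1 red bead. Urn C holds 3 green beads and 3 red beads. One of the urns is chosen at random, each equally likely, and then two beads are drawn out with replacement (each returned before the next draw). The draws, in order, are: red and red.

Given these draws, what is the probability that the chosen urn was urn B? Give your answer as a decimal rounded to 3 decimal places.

0.047

The likelihood of the observed sequence under each hypothesis: P(data | urn A) = (5/9)(5/9) = 25/81; P(data | urn B) = (1/6)(1/6) = 1/36; P(data | urn C) = (3/6)(3/6) = 1/4.
Multiplying each by its prior: 1/3 · 25/81 = 25/243, 1/3 · 1/36 = 1/108, 1/3 · 1/4 = 1/12; these sum to 95/486.
So P(urn B | data) = (1/108) / (95/486) = 9/190.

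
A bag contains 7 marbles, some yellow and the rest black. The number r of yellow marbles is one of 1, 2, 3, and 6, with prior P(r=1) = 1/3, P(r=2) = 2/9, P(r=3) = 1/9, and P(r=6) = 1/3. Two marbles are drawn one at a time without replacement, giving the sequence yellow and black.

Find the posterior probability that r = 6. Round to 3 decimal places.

For each hypothesis, P(data | H) works out to: P(data | r = 1) = (1/7)(6/6) = 1/7; P(data | r = 2) = (2/7)(5/6) = 5/21; P(data | r = 3) = (3/7)(4/6) = 2/7; P(data | r = 6) = (6/7)(1/6) = 1/7.
Multiplying each by its prior: 1/3 · 1/7 = 1/21, 2/9 · 5/21 = 10/189, 1/9 · 2/7 = 2/63, 1/3 · 1/7 = 1/21; summing to 34/189.
By Bayes' rule, P(r = 6 | data) = (1/21) / (34/189) = 9/34.

0.265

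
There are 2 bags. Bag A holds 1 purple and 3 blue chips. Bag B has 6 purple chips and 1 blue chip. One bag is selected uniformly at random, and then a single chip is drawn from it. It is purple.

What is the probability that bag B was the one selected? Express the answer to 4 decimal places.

0.7742

Compute the likelihood of this draw for each case: P(data | bag A) = (1/4) = 1/4; P(data | bag B) = (6/7) = 6/7.
The prior-weighted likelihoods are 1/2 · 1/4 = 1/8, 1/2 · 6/7 = 3/7; with total 31/56.
Therefore the posterior P(bag B | data) = (3/7) / (31/56) = 24/31.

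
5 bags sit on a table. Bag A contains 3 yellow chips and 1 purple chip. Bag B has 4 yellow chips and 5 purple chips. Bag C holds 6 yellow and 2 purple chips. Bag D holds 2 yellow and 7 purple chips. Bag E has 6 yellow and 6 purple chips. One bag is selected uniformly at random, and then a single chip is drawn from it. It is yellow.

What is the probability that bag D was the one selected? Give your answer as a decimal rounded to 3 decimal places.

0.083

Under each hypothesis, the probability of this draw is: P(data | bag A) = (3/4) = 3/4; P(data | bag B) = (4/9) = 4/9; P(data | bag C) = (6/8) = 3/4; P(data | bag D) = (2/9) = 2/9; P(data | bag E) = (6/12) = 1/2.
The prior-weighted likelihoods are 1/5 · 3/4 = 3/20, 1/5 · 4/9 = 4/45, 1/5 · 3/4 = 3/20, 1/5 · 2/9 = 2/45, 1/5 · 1/2 = 1/10; these sum to 8/15.
By Bayes' rule, P(bag D | data) = (2/45) / (8/15) = 1/12.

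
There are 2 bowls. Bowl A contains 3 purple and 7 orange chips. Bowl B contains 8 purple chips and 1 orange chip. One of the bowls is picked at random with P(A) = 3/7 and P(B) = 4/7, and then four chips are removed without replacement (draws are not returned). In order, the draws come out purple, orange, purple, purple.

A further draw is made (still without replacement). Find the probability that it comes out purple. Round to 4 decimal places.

Compute the likelihood of the observed sequence for each case: P(data | bowl A) = (3/10)(7/9)(2/8)(1/7) = 0.0083333; P(data | bowl B) = (8/9)(1/8)(7/7)(6/6) = 0.11111.
The prior-weighted likelihoods are 3/7 · 0.0083333 = 0.0035714, 4/7 · 0.11111 = 0.063492; with total 0.067063.
Normalising, the posterior is P(bowl A | data) = 0.053254, P(bowl B | data) = 0.94675.
The predictive probability is P(purple next | data) = (0)(0.053254) + (1)(0.94675) = 0.94675.

0.9467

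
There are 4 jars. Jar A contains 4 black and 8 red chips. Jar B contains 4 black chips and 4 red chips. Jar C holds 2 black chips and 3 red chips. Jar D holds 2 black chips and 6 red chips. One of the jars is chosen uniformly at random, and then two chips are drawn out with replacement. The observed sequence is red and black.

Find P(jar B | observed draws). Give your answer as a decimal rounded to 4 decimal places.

0.2779

Under each hypothesis, the probability of the observed sequence is: P(data | jar A) = (8/12)(4/12) = 0.22222; P(data | jar B) = (4/8)(4/8) = 0.25; P(data | jar C) = (3/5)(2/5) = 0.24; P(data | jar D) = (6/8)(2/8) = 0.1875.
Weighting by the prior gives 1/4 · 0.22222 = 0.055556, 1/4 · 0.25 = 0.0625, 1/4 · 0.24 = 0.06, 1/4 · 0.1875 = 0.046875; with total 0.22493.
So P(jar B | data) = (0.0625) / (0.22493) = 0.27786.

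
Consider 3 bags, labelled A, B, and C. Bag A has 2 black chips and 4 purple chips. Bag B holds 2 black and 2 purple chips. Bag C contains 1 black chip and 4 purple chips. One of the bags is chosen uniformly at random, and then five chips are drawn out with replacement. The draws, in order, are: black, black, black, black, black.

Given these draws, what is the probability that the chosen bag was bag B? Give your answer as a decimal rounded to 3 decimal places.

0.876

Under each hypothesis, the probability of the observed sequence is: P(data | bag A) = (2/6)(2/6)(2/6)(2/6)(2/6) = 0.0041152; P(data | bag B) = (2/4)(2/4)(2/4)(2/4)(2/4) = 0.03125; P(data | bag C) = (1/5)(1/5)(1/5)(1/5)(1/5) = 0.00032.
Multiplying each by its prior: 1/3 · 0.0041152 = 0.0013717, 1/3 · 0.03125 = 0.010417, 1/3 · 0.00032 = 0.00010667; summing to 0.011895.
Hence P(bag B | data) = (0.010417) / (0.011895) = 0.87571.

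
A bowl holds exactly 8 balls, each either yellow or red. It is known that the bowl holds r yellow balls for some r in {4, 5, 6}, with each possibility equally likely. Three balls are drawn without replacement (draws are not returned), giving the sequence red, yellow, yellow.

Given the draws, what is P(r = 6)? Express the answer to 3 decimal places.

0.357

Compute the likelihood of the observed sequence for each case: P(data | r = 4) = (4/8)(4/7)(3/6) = 1/7; P(data | r = 5) = (3/8)(5/7)(4/6) = 5/28; P(data | r = 6) = (2/8)(6/7)(5/6) = 5/28.
Weighting by the prior gives 1/3 · 1/7 = 1/21, 1/3 · 5/28 = 5/84, 1/3 · 5/28 = 5/84; these sum to 1/6.
Hence P(r = 6 | data) = (5/84) / (1/6) = 5/14.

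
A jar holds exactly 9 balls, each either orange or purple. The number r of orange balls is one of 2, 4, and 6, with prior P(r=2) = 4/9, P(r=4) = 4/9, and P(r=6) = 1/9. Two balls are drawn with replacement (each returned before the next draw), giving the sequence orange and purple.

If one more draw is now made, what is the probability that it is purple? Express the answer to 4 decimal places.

0.6104

Under each hypothesis, the probability of the observed sequence is: P(data | r = 2) = (2/9)(7/9) = 14/81; P(data | r = 4) = (4/9)(5/9) = 20/81; P(data | r = 6) = (6/9)(3/9) = 2/9.
The prior-weighted likelihoods are 4/9 · 14/81 = 56/729, 4/9 · 20/81 = 80/729, 1/9 · 2/9 = 2/81; these sum to 154/729.
Dividing through by the total gives posterior P(r = 2 | data) = 4/11, P(r = 4 | data) = 40/77, P(r = 6 | data) = 9/77.
The predictive probability is P(purple next | data) = (7/9)(4/11) + (5/9)(40/77) + (1/3)(9/77) = 47/77.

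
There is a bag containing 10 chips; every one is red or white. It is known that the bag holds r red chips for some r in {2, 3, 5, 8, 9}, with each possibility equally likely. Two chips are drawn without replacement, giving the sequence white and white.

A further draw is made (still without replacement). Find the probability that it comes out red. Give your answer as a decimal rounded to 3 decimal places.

0.369

Compute the likelihood of the observed sequence for each case: P(data | r = 2) = (8/10)(7/9) = 28/45; P(data | r = 3) = (7/10)(6/9) = 7/15; P(data | r = 5) = (5/10)(4/9) = 2/9; P(data | r = 8) = (2/10)(1/9) = 1/45; P(data | r = 9) = (1/10)(0/9) = 0.
Weighting by the prior gives 1/5 · 28/45 = 28/225, 1/5 · 7/15 = 7/75, 1/5 · 2/9 = 2/45, 1/5 · 1/45 = 1/225, 1/5 · 0 = 0; these sum to 4/15.
The posterior is then P(r = 2 | data) = 7/15, P(r = 3 | data) = 7/20, P(r = 5 | data) = 1/6, P(r = 8 | data) = 1/60, P(r = 9 | data) = 0.
So P(red next | data) = Σ P(red next | H) P(H | data) = (1/4)(7/15) + (3/8)(7/20) + (5/8)(1/6) + (1)(1/60) = 59/160.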